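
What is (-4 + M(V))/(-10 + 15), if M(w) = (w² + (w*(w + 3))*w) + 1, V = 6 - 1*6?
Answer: -⅗ ≈ -0.60000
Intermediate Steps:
V = 0 (V = 6 - 6 = 0)
M(w) = 1 + w² + w²*(3 + w) (M(w) = (w² + (w*(3 + w))*w) + 1 = (w² + w²*(3 + w)) + 1 = 1 + w² + w²*(3 + w))
(-4 + M(V))/(-10 + 15) = (-4 + (1 + 0³ + 4*0²))/(-10 + 15) = (-4 + (1 + 0 + 4*0))/5 = (-4 + (1 + 0 + 0))*(⅕) = (-4 + 1)*(⅕) = -3*⅕ = -⅗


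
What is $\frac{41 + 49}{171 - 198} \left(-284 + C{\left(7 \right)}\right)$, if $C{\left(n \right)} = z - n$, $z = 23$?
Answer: $\frac{2680}{3} \approx 893.33$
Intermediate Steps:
$C{\left(n \right)} = 23 - n$
$\frac{41 + 49}{171 - 198} \left(-284 + C{\left(7 \right)}\right) = \frac{41 + 49}{171 - 198} \left(-284 + \left(23 - 7\right)\right) = \frac{90}{-27} \left(-284 + \left(23 - 7\right)\right) = 90 \left(- \frac{1}{27}\right) \left(-284 + 16\right) = \left(- \frac{10}{3}\right) \left(-268\right) = \frac{2680}{3}$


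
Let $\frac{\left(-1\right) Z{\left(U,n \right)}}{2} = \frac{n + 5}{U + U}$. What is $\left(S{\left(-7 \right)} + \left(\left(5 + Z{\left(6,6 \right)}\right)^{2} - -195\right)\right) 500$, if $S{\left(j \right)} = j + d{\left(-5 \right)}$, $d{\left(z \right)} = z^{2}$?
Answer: $\frac{1003625}{9} \approx 1.1151 \cdot 10^{5}$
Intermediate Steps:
$S{\left(j \right)} = 25 + j$ ($S{\left(j \right)} = j + \left(-5\right)^{2} = j + 25 = 25 + j$)
$Z{\left(U,n \right)} = - \frac{5 + n}{U}$ ($Z{\left(U,n \right)} = - 2 \frac{n + 5}{U + U} = - 2 \frac{5 + n}{2 U} = - \frac{5 + n}{U}$)
$\left(S{\left(-7 \right)} + \left(\left(5 + Z{\left(6,6 \right)}\right)^{2} - -195\right)\right) 500 = \left(\left(25 - 7\right) + \left(\left(5 + \frac{-5 - 6}{6}\right)^{2} - -195\right)\right) 500 = \left(18 + \left(\left(5 + \frac{-5 - 6}{6}\right)^{2} + 195\right)\right) 500 = \left(18 + \left(\left(5 + \frac{1}{6} \left(-11\right)\right)^{2} + 195\right)\right) 500 = \left(18 + \left(\left(5 - \frac{11}{6}\right)^{2} + 195\right)\right) 500 = \left(18 + \left(\left(\frac{19}{6}\right)^{2} + 195\right)\right) 500 = \left(18 + \left(\frac{361}{36} + 195\right)\right) 500 = \left(18 + \frac{7381}{36}\right) 500 = \frac{8029}{36} \cdot 500 = \frac{1003625}{9}$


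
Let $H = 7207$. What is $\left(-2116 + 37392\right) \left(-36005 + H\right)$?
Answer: $-1015878248$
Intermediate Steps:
$\left(-2116 + 37392\right) \left(-36005 + H\right) = \left(-2116 + 37392\right) \left(-36005 + 7207\right) = 35276 \left(-28798\right) = -1015878248$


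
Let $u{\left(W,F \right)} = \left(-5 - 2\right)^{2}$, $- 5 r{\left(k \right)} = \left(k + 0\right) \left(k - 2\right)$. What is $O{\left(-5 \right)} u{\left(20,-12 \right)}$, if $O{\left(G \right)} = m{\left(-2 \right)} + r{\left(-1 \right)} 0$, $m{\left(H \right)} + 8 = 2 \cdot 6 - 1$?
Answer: $147$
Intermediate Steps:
$m{\left(H \right)} = 3$ ($m{\left(H \right)} = -8 + \left(2 \cdot 6 - 1\right) = -8 + \left(12 - 1\right) = -8 + 11 = 3$)
$r{\left(k \right)} = - \frac{k \left(-2 + k\right)}{5}$ ($r{\left(k \right)} = - \frac{\left(k + 0\right) \left(k - 2\right)}{5} = - \frac{k \left(-2 + k\right)}{5}$)
$O{\left(G \right)} = 3$ ($O{\left(G \right)} = 3 + \frac{1}{5} \left(-1\right) \left(2 - -1\right) 0 = 3 + \frac{1}{5} \left(-1\right) \left(2 + 1\right) 0 = 3 + \frac{1}{5} \left(-1\right) 3 \cdot 0 = 3 - 0 = 3 + 0 = 3$)
$u{\left(W,F \right)} = 49$ ($u{\left(W,F \right)} = \left(-7\right)^{2} = 49$)
$O{\left(-5 \right)} u{\left(20,-12 \right)} = 3 \cdot 49 = 147$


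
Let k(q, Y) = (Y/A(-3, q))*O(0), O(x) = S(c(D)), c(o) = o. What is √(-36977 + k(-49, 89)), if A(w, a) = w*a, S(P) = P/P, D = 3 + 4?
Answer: I*√16306590/21 ≈ 192.29*I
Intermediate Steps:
D = 7
S(P) = 1
A(w, a) = a*w
O(x) = 1
k(q, Y) = -Y/(3*q) (k(q, Y) = (Y/((q*(-3))))*1 = (Y/((-3*q)))*1 = (Y*(-1/(3*q)))*1 = -Y/(3*q)*1 = -Y/(3*q))
√(-36977 + k(-49, 89)) = √(-36977 - ⅓*89/(-49)) = √(-36977 - ⅓*89*(-1/49)) = √(-36977 + 89/147) = √(-5435530/147) = I*√16306590/21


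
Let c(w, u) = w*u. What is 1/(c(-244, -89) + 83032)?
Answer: 1/104748 ≈ 9.5467e-6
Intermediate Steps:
c(w, u) = u*w
1/(c(-244, -89) + 83032) = 1/(-89*(-244) + 83032) = 1/(21716 + 83032) = 1/104748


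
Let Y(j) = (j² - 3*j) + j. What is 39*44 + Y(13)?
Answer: 1859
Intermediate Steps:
Y(j) = j² - 2*j
39*44 + Y(13) = 39*44 + 13*(-2 + 13) = 1716 + 13*11 = 1716 + 143 = 1859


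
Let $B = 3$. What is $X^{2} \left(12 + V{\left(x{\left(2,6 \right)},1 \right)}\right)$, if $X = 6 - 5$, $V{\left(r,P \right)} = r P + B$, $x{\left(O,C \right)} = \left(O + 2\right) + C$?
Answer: $25$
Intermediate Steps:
$x{\left(O,C \right)} = 2 + C + O$ ($x{\left(O,C \right)} = \left(2 + O\right) + C = 2 + C + O$)
$V{\left(r,P \right)} = 3 + P r$ ($V{\left(r,P \right)} = r P + 3 = P r + 3 = 3 + P r$)
$X = 1$ ($X = 6 - 5 = 1$)
$X^{2} \left(12 + V{\left(x{\left(2,6 \right)},1 \right)}\right) = 1^{2} \left(12 + \left(3 + 1 \left(2 + 6 + 2\right)\right)\right) = 1 \left(12 + \left(3 + 1 \cdot 10\right)\right) = 1 \left(12 + \left(3 + 10\right)\right) = 1 \left(12 + 13\right) = 1 \cdot 25 = 25$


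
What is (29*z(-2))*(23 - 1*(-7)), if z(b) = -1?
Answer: -870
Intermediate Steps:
(29*z(-2))*(23 - 1*(-7)) = (29*(-1))*(23 - 1*(-7)) = -29*(23 + 7) = -29*30 = -870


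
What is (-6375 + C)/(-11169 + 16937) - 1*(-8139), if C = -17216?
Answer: 46922161/5768 ≈ 8134.9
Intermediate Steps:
(-6375 + C)/(-11169 + 16937) - 1*(-8139) = (-6375 - 17216)/(-11169 + 16937) - 1*(-8139) = -23591/5768 + 8139 = 46922161/5768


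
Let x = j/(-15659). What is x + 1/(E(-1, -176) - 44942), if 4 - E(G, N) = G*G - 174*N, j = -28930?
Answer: 2186021931/1183241017 ≈ 1.8475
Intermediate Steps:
E(G, N) = 4 - G**2 + 174*N (E(G, N) = 4 - (G*G - 174*N) = 4 - (G**2 - 174*N) = 4 + (-G**2 + 174*N) = 4 - G**2 + 174*N)
x = 28930/15659 (x = -28930/(-15659) = -28930*(-1/15659) = 28930/15659 ≈ 1.8475)
x + 1/(E(-1, -176) - 44942) = 28930/15659 + 1/((4 - 1*(-1)**2 + 174*(-176)) - 44942) = 28930/15659 + 1/((4 - 1*1 - 30624) - 44942) = 28930/15659 + 1/((4 - 1 - 30624) - 44942) = 28930/15659 + 1/(-30621 - 44942) = 28930/15659 + 1/(-75563) = 28930/15659 - 1/75563 = 2186021931/1183241017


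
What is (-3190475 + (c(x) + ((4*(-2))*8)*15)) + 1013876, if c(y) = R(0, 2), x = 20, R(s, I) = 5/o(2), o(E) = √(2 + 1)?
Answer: -2177559 + 5*√3/3 ≈ -2.1776e+6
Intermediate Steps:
o(E) = √3
R(s, I) = 5*√3/3 (R(s, I) = 5/(√3) = 5*(√3/3) = 5*√3/3)
c(y) = 5*√3/3
(-3190475 + (c(x) + ((4*(-2))*8)*15)) + 1013876 = (-3190475 + (5*√3/3 + ((4*(-2))*8)*15)) + 1013876 = (-3190475 + (5*√3/3 - 8*8*15)) + 1013876 = (-3190475 + (5*√3/3 - 64*15)) + 1013876 = (-3190475 + (5*√3/3 - 960)) + 1013876 = (-3190475 + (-960 + 5*√3/3)) + 1013876 = (-3191435 + 5*√3/3) + 1013876 = -2177559 + 5*√3/3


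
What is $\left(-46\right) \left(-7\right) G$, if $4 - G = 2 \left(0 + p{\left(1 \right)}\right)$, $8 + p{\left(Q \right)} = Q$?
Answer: $5796$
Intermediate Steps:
$p{\left(Q \right)} = -8 + Q$
$G = 18$ ($G = 4 - 2 \left(0 + \left(-8 + 1\right)\right) = 4 - 2 \left(0 - 7\right) = 4 - 2 \left(-7\right) = 4 - -14 = 4 + 14 = 18$)
$\left(-46\right) \left(-7\right) G = \left(-46\right) \left(-7\right) 18 = 322 \cdot 18 = 5796$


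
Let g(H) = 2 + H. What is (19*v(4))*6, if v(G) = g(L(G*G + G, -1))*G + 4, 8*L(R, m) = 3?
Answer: 1539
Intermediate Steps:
L(R, m) = 3/8 (L(R, m) = (⅛)*3 = 3/8)
v(G) = 4 + 19*G/8 (v(G) = (2 + 3/8)*G + 4 = 19*G/8 + 4 = 4 + 19*G/8)
(19*v(4))*6 = (19*(4 + (19/8)*4))*6 = (19*(4 + 19/2))*6 = (19*(27/2))*6 = (513/2)*6 = 1539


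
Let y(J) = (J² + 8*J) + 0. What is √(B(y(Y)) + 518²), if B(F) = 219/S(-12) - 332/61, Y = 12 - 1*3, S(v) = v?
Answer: 5*√159735271/122 ≈ 517.98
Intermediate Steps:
Y = 9 (Y = 12 - 3 = 9)
y(J) = J² + 8*J
B(F) = -5781/244 (B(F) = 219/(-12) - 332/61 = 219*(-1/12) - 332*1/61 = -73/4 - 332/61 = -5781/244)
√(B(y(Y)) + 518²) = √(-5781/244 + 518²) = √(-5781/244 + 268324) = √(65465275/244) = 5*√159735271/122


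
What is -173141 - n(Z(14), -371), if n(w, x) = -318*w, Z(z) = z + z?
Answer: -164237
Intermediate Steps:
Z(z) = 2*z
-173141 - n(Z(14), -371) = -173141 - (-318)*2*14 = -173141 - (-318)*28 = -173141 - 1*(-8904) = -173141 + 8904 = -164237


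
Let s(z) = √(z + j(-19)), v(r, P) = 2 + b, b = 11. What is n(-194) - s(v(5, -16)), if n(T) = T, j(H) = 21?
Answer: -194 - √34 ≈ -199.83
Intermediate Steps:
v(r, P) = 13 (v(r, P) = 2 + 11 = 13)
s(z) = √(21 + z) (s(z) = √(z + 21) = √(21 + z))
n(-194) - s(v(5, -16)) = -194 - √(21 + 13) = -194 - √34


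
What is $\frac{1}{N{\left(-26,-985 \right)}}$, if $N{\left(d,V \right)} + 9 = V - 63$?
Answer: $- \frac{1}{1057} \approx -0.00094607$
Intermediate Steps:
$N{\left(d,V \right)} = -72 + V$ ($N{\left(d,V \right)} = -9 + \left(V - 63\right) = -9 + \left(-63 + V\right) = -72 + V$)
$\frac{1}{N{\left(-26,-985 \right)}} = \frac{1}{-72 - 985} = \frac{1}{-1057} = - \frac{1}{1057}$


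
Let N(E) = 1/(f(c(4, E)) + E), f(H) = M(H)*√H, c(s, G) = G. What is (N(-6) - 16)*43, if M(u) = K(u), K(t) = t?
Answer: (-688*√6 + 4171*I/6)/(√6 - I) ≈ -689.02 + 2.5078*I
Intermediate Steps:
M(u) = u
f(H) = H^(3/2) (f(H) = H*√H = H^(3/2))
N(E) = 1/(E + E^(3/2)) (N(E) = 1/(E^(3/2) + E) = 1/(E + E^(3/2)))
(N(-6) - 16)*43 = (1/(-6 + (-6)^(3/2)) - 16)*43 = (1/(-6 - 6*I*√6) - 16)*43 = (-16 + 1/(-6 - 6*I*√6))*43 = -688 + 43/(-6 - 6*I*√6)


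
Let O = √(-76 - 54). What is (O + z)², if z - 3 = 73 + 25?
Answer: (101 + I*√130)² ≈ 10071.0 + 2303.2*I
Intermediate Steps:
z = 101 (z = 3 + (73 + 25) = 3 + 98 = 101)
O = I*√130 (O = √(-130) = I*√130 ≈ 11.402*I)
(O + z)² = (I*√130 + 101)² = (101 + I*√130)²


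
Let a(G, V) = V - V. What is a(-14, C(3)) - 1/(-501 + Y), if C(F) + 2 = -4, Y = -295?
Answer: 1/796 ≈ 0.0012563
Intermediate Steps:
C(F) = -6 (C(F) = -2 - 4 = -6)
a(G, V) = 0
a(-14, C(3)) - 1/(-501 + Y) = 0 - 1/(-501 - 295) = 0 - 1/(-796) = 0 - 1*(-1/796) = 0 + 1/796 = 1/796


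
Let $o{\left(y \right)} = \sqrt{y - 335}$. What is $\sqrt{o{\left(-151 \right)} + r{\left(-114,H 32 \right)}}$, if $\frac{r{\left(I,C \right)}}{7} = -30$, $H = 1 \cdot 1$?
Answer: $\sqrt{-210 + 9 i \sqrt{6}} \approx 0.7596 + 14.511 i$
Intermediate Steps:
$H = 1$
$r{\left(I,C \right)} = -210$ ($r{\left(I,C \right)} = 7 \left(-30\right) = -210$)
$o{\left(y \right)} = \sqrt{-335 + y}$
$\sqrt{o{\left(-151 \right)} + r{\left(-114,H 32 \right)}} = \sqrt{\sqrt{-335 - 151} - 210} = \sqrt{\sqrt{-486} - 210} = \sqrt{9 i \sqrt{6} - 210} = \sqrt{-210 + 9 i \sqrt{6}}$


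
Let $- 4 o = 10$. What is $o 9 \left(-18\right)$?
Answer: $405$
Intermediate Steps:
$o = - \frac{5}{2}$ ($o = \left(- \frac{1}{4}\right) 10 = - \frac{5}{2} \approx -2.5$)
$o 9 \left(-18\right) = \left(- \frac{5}{2}\right) 9 \left(-18\right) = \left(- \frac{45}{2}\right) \left(-18\right) = 405$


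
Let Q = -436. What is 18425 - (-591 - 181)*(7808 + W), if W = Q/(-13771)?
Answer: 83262570563/13771 ≈ 6.0462e+6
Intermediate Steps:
W = 436/13771 (W = -436/(-13771) = -436*(-1/13771) = 436/13771 ≈ 0.031661)
18425 - (-591 - 181)*(7808 + W) = 18425 - (-591 - 181)*(7808 + 436/13771) = 18425 - (-772)*107524404/13771 = 18425 - 1*(-83008839888/13771) = 18425 + 83008839888/13771 = 83262570563/13771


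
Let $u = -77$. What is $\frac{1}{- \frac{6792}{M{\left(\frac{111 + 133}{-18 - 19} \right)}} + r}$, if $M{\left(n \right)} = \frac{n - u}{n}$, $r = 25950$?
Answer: $\frac{2605}{69256998} \approx 3.7613 \cdot 10^{-5}$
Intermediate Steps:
$M{\left(n \right)} = \frac{77 + n}{n}$ ($M{\left(n \right)} = \frac{n - -77}{n} = \frac{n + 77}{n} = \frac{77 + n}{n}$)
$\frac{1}{- \frac{6792}{M{\left(\frac{111 + 133}{-18 - 19} \right)}} + r} = \frac{1}{- \frac{6792}{\frac{1}{\left(111 + 133\right) \frac{1}{-18 - 19}} \left(77 + \frac{111 + 133}{-18 - 19}\right)} + 25950} = \frac{1}{- \frac{6792}{\frac{1}{244 \frac{1}{-37}} \left(77 + \frac{244}{-37}\right)} + 25950} = \frac{1}{- \frac{6792}{\frac{1}{244 \left(- \frac{1}{37}\right)} \left(77 + 244 \left(- \frac{1}{37}\right)\right)} + 25950} = \frac{1}{- \frac{6792}{\frac{1}{- \frac{244}{37}} \left(77 - \frac{244}{37}\right)} + 25950} = \frac{1}{- \frac{6792}{\left(- \frac{37}{244}\right) \frac{2605}{37}} + 25950} = \frac{1}{- \frac{6792}{- \frac{2605}{244}} + 25950} = \frac{1}{\left(-6792\right) \left(- \frac{244}{2605}\right) + 25950} = \frac{1}{\frac{1657248}{2605} + 25950} = \frac{1}{\frac{69256998}{2605}} = \frac{2605}{69256998}$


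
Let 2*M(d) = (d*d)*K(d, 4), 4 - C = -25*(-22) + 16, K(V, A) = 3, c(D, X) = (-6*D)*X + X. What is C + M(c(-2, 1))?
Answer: -617/2 ≈ -308.50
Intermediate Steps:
c(D, X) = X - 6*D*X (c(D, X) = -6*D*X + X = X - 6*D*X)
C = -562 (C = 4 - (-25*(-22) + 16) = 4 - (550 + 16) = 4 - 1*566 = 4 - 566 = -562)
M(d) = 3*d**2/2 (M(d) = ((d*d)*3)/2 = (d**2*3)/2 = (3*d**2)/2 = 3*d**2/2)
C + M(c(-2, 1)) = -562 + 3*(1*(1 - 6*(-2)))**2/2 = -562 + 3*(1*(1 + 12))**2/2 = -562 + 3*(1*13)**2/2 = -562 + (3/2)*13**2 = -562 + (3/2)*169 = -562 + 507/2 = -617/2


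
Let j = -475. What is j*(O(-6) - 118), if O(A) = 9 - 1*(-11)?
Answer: 46550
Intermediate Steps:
O(A) = 20 (O(A) = 9 + 11 = 20)
j*(O(-6) - 118) = -475*(20 - 118) = -475*(-98) = 46550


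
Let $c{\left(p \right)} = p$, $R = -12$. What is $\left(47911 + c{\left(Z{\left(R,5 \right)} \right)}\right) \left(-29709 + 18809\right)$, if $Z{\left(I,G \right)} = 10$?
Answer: $-522338900$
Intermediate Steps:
$\left(47911 + c{\left(Z{\left(R,5 \right)} \right)}\right) \left(-29709 + 18809\right) = \left(47911 + 10\right) \left(-29709 + 18809\right) = 47921 \left(-10900\right) = -522338900$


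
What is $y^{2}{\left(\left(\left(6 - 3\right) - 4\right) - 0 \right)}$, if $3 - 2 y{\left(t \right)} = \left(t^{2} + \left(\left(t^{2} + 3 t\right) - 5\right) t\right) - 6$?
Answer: $\frac{1}{4} \approx 0.25$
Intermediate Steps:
$y{\left(t \right)} = \frac{9}{2} - \frac{t^{2}}{2} - \frac{t \left(-5 + t^{2} + 3 t\right)}{2}$ ($y{\left(t \right)} = \frac{3}{2} - \frac{\left(t^{2} + \left(\left(t^{2} + 3 t\right) - 5\right) t\right) - 6}{2} = \frac{3}{2} - \frac{\left(t^{2} + \left(-5 + t^{2} + 3 t\right) t\right) - 6}{2} = \frac{3}{2} - \frac{\left(t^{2} + t \left(-5 + t^{2} + 3 t\right)\right) - 6}{2} = \frac{3}{2} - \frac{-6 + t^{2} + t \left(-5 + t^{2} + 3 t\right)}{2} = \frac{3}{2} - \left(-3 + \frac{t^{2}}{2} + \frac{t \left(-5 + t^{2} + 3 t\right)}{2}\right) = \frac{9}{2} - \frac{t^{2}}{2} - \frac{t \left(-5 + t^{2} + 3 t\right)}{2}$)
$y^{2}{\left(\left(\left(6 - 3\right) - 4\right) - 0 \right)} = \left(\frac{9}{2} - 2 \left(\left(\left(6 - 3\right) - 4\right) - 0\right)^{2} - \frac{\left(\left(\left(6 - 3\right) - 4\right) - 0\right)^{3}}{2} + \frac{5 \left(\left(\left(6 - 3\right) - 4\right) - 0\right)}{2}\right)^{2} = \left(\frac{9}{2} - 2 \left(\left(3 - 4\right) + 0\right)^{2} - \frac{\left(\left(3 - 4\right) + 0\right)^{3}}{2} + \frac{5 \left(\left(3 - 4\right) + 0\right)}{2}\right)^{2} = \left(\frac{9}{2} - 2 \left(-1 + 0\right)^{2} - \frac{\left(-1 + 0\right)^{3}}{2} + \frac{5 \left(-1 + 0\right)}{2}\right)^{2} = \left(\frac{9}{2} - 2 \left(-1\right)^{2} - \frac{\left(-1\right)^{3}}{2} + \frac{5}{2} \left(-1\right)\right)^{2} = \left(\frac{9}{2} - 2 - - \frac{1}{2} - \frac{5}{2}\right)^{2} = \left(\frac{9}{2} - 2 + \frac{1}{2} - \frac{5}{2}\right)^{2} = \left(\frac{1}{2}\right)^{2} = \frac{1}{4}$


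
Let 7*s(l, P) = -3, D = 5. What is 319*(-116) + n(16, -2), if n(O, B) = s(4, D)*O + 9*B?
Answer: -259202/7 ≈ -37029.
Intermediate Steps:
s(l, P) = -3/7 (s(l, P) = (⅐)*(-3) = -3/7)
n(O, B) = 9*B - 3*O/7 (n(O, B) = -3*O/7 + 9*B = 9*B - 3*O/7)
319*(-116) + n(16, -2) = 319*(-116) + (9*(-2) - 3/7*16) = -37004 + (-18 - 48/7) = -37004 - 174/7 = -259202/7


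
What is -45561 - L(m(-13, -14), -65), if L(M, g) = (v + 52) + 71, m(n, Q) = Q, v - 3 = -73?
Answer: -45614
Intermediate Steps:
v = -70 (v = 3 - 73 = -70)
L(M, g) = 53 (L(M, g) = (-70 + 52) + 71 = -18 + 71 = 53)
-45561 - L(m(-13, -14), -65) = -45561 - 1*53 = -45561 - 53 = -45614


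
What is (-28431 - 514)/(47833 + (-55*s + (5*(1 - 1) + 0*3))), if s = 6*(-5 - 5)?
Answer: -28945/51133 ≈ -0.56607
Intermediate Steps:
s = -60 (s = 6*(-10) = -60)
(-28431 - 514)/(47833 + (-55*s + (5*(1 - 1) + 0*3))) = (-28431 - 514)/(47833 + (-55*(-60) + (5*(1 - 1) + 0*3))) = -28945/(47833 + (3300 + (5*0 + 0))) = -28945/(47833 + (3300 + (0 + 0))) = -28945/(47833 + (3300 + 0)) = -28945/(47833 + 3300) = -28945/51133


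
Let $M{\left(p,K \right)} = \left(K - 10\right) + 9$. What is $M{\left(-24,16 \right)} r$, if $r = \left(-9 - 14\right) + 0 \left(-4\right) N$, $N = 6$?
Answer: $-345$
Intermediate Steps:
$r = -23$ ($r = \left(-9 - 14\right) + 0 \left(-4\right) 6 = -23 + 0 \cdot 6 = -23 + 0 = -23$)
$M{\left(p,K \right)} = -1 + K$ ($M{\left(p,K \right)} = \left(-10 + K\right) + 9 = -1 + K$)
$M{\left(-24,16 \right)} r = \left(-1 + 16\right) \left(-23\right) = 15 \left(-23\right) = -345$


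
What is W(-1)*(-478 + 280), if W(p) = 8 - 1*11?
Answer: 594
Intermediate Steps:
W(p) = -3 (W(p) = 8 - 11 = -3)
W(-1)*(-478 + 280) = -3*(-478 + 280) = -3*(-198) = 594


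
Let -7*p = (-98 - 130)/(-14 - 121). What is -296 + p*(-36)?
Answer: -10056/35 ≈ -287.31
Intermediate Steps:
p = -76/315 (p = -(-98 - 130)/(7*(-14 - 121)) = -(-228)/(7*(-135)) = -(-228)*(-1)/(7*135) = -1/7*76/45 = -76/315 ≈ -0.24127)
-296 + p*(-36) = -296 - 76/315*(-36) = -296 + 304/35 = -10056/35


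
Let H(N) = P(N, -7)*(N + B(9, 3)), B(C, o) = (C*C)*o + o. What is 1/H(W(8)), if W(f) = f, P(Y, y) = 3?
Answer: 1/762 ≈ 0.0013123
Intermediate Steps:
B(C, o) = o + o*C**2 (B(C, o) = C**2*o + o = o*C**2 + o = o + o*C**2)
H(N) = 738 + 3*N (H(N) = 3*(N + 3*(1 + 9**2)) = 3*(N + 3*(1 + 81)) = 3*(N + 3*82) = 3*(N + 246) = 3*(246 + N) = 738 + 3*N)
1/H(W(8)) = 1/(738 + 3*8) = 1/(738 + 24) = 1/762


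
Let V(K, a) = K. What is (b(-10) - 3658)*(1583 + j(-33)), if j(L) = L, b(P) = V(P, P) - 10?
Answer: -5700900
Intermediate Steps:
b(P) = -10 + P (b(P) = P - 10 = -10 + P)
(b(-10) - 3658)*(1583 + j(-33)) = ((-10 - 10) - 3658)*(1583 - 33) = (-20 - 3658)*1550 = -3678*1550 = -5700900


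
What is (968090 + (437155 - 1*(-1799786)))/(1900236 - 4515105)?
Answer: -3205031/2614869 ≈ -1.2257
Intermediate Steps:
(968090 + (437155 - 1*(-1799786)))/(1900236 - 4515105) = (968090 + (437155 + 1799786))/(-2614869) = (968090 + 2236941)*(-1/2614869) = 3205031*(-1/2614869) = -3205031/2614869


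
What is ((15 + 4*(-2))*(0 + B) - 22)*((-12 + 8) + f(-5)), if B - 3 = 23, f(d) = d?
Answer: -1440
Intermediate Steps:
B = 26 (B = 3 + 23 = 26)
((15 + 4*(-2))*(0 + B) - 22)*((-12 + 8) + f(-5)) = ((15 + 4*(-2))*(0 + 26) - 22)*((-12 + 8) - 5) = ((15 - 8)*26 - 22)*(-4 - 5) = (7*26 - 22)*(-9) = (182 - 22)*(-9) = 160*(-9) = -1440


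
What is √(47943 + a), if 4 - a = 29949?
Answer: √17998 ≈ 134.16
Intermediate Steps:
a = -29945 (a = 4 - 1*29949 = 4 - 29949 = -29945)
√(47943 + a) = √(47943 - 29945) = √17998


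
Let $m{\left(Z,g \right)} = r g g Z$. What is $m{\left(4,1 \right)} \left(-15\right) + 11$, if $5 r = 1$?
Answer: $-1$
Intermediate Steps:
$r = \frac{1}{5}$ ($r = \frac{1}{5} \cdot 1 = \frac{1}{5} \approx 0.2$)
$m{\left(Z,g \right)} = \frac{Z g^{2}}{5}$ ($m{\left(Z,g \right)} = \frac{g g}{5} Z = \frac{g^{2}}{5} Z = \frac{Z g^{2}}{5}$)
$m{\left(4,1 \right)} \left(-15\right) + 11 = \frac{1}{5} \cdot 4 \cdot 1^{2} \left(-15\right) + 11 = \frac{1}{5} \cdot 4 \cdot 1 \left(-15\right) + 11 = \frac{4}{5} \left(-15\right) + 11 = -12 + 11 = -1$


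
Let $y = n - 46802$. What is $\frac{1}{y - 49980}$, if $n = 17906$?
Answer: $- \frac{1}{78876} \approx -1.2678 \cdot 10^{-5}$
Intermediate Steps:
$y = -28896$ ($y = 17906 - 46802 = -28896$)
$\frac{1}{y - 49980} = \frac{1}{-28896 - 49980} = \frac{1}{-78876} = - \frac{1}{78876}$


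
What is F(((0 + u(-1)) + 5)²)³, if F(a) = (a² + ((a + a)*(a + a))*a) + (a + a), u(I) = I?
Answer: 4634075496448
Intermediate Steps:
F(a) = a² + 2*a + 4*a³ (F(a) = (a² + ((2*a)*(2*a))*a) + 2*a = (a² + (4*a²)*a) + 2*a = (a² + 4*a³) + 2*a = a² + 2*a + 4*a³)
F(((0 + u(-1)) + 5)²)³ = (((0 - 1) + 5)²*(2 + ((0 - 1) + 5)² + 4*(((0 - 1) + 5)²)²))³ = ((-1 + 5)²*(2 + (-1 + 5)² + 4*((-1 + 5)²)²))³ = (4²*(2 + 4² + 4*(4²)²))³ = (16*(2 + 16 + 4*16²))³ = (16*(2 + 16 + 4*256))³ = (16*(2 + 16 + 1024))³ = (16*1042)³ = 16672³ = 4634075496448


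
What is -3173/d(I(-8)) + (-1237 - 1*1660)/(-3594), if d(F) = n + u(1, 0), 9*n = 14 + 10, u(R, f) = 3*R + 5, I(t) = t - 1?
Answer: -17059291/57504 ≈ -296.66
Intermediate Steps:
I(t) = -1 + t
u(R, f) = 5 + 3*R
n = 8/3 (n = (14 + 10)/9 = (1/9)*24 = 8/3 ≈ 2.6667)
d(F) = 32/3 (d(F) = 8/3 + (5 + 3*1) = 8/3 + (5 + 3) = 8/3 + 8 = 32/3)
-3173/d(I(-8)) + (-1237 - 1*1660)/(-3594) = -3173/32/3 + (-1237 - 1*1660)/(-3594) = -3173*3/32 + (-1237 - 1660)*(-1/3594) = -9519/32 - 2897*(-1/3594) = -9519/32 + 2897/3594 = -17059291/57504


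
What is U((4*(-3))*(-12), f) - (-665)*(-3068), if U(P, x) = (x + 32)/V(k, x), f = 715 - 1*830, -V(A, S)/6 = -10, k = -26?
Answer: -122413283/60 ≈ -2.0402e+6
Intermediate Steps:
V(A, S) = 60 (V(A, S) = -6*(-10) = 60)
f = -115 (f = 715 - 830 = -115)
U(P, x) = 8/15 + x/60 (U(P, x) = (x + 32)/60 = (32 + x)*(1/60) = 8/15 + x/60)
U((4*(-3))*(-12), f) - (-665)*(-3068) = (8/15 + (1/60)*(-115)) - (-665)*(-3068) = (8/15 - 23/12) - 1*2040220 = -83/60 - 2040220 = -122413283/60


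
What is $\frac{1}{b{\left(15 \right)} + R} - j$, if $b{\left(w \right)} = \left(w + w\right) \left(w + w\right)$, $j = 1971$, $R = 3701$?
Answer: $- \frac{9068570}{4601} \approx -1971.0$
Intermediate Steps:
$b{\left(w \right)} = 4 w^{2}$ ($b{\left(w \right)} = 2 w 2 w = 4 w^{2}$)
$\frac{1}{b{\left(15 \right)} + R} - j = \frac{1}{4 \cdot 15^{2} + 3701} - 1971 = \frac{1}{4 \cdot 225 + 3701} - 1971 = \frac{1}{900 + 3701} - 1971 = \frac{1}{4601} - 1971 = - \frac{9068570}{4601}$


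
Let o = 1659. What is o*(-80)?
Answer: -132720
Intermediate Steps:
o*(-80) = 1659*(-80) = -132720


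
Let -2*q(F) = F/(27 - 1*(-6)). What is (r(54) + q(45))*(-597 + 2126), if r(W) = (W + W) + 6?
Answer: 346527/2 ≈ 1.7326e+5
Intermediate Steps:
r(W) = 6 + 2*W (r(W) = 2*W + 6 = 6 + 2*W)
q(F) = -F/66 (q(F) = -F/(2*(27 - 1*(-6))) = -F/(2*(27 + 6)) = -F/(2*33) = -F/66)
(r(54) + q(45))*(-597 + 2126) = ((6 + 2*54) - 1/66*45)*(-597 + 2126) = ((6 + 108) - 15/22)*1529 = (114 - 15/22)*1529 = (2493/22)*1529 = 346527/2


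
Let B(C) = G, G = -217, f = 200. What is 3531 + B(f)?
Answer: 3314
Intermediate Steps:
B(C) = -217
3531 + B(f) = 3531 - 217 = 3314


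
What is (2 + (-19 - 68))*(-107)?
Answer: 9095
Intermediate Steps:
(2 + (-19 - 68))*(-107) = (2 - 87)*(-107) = -85*(-107) = 9095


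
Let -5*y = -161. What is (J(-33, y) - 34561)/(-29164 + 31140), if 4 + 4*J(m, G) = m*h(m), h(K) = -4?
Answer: -34529/1976 ≈ -17.474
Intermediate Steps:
y = 161/5 (y = -1/5*(-161) = 161/5 ≈ 32.200)
J(m, G) = -1 - m (J(m, G) = -1 + (m*(-4))/4 = -1 + (-4*m)/4 = -1 - m)
(J(-33, y) - 34561)/(-29164 + 31140) = ((-1 - 1*(-33)) - 34561)/(-29164 + 31140) = ((-1 + 33) - 34561)/1976 = (32 - 34561)*(1/1976) = -34529*1/1976 = -34529/1976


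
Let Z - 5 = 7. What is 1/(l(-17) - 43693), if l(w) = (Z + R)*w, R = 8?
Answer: -1/44033 ≈ -2.2710e-5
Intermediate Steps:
Z = 12 (Z = 5 + 7 = 12)
l(w) = 20*w (l(w) = (12 + 8)*w = 20*w)
1/(l(-17) - 43693) = 1/(20*(-17) - 43693) = 1/(-340 - 43693) = 1/(-44033) = -1/44033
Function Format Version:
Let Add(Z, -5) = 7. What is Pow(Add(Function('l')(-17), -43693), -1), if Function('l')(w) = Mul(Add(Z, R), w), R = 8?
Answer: Rational(-1, 44033) ≈ -2.2710e-5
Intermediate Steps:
Z = 12 (Z = Add(5, 7) = 12)
Function('l')(w) = Mul(20, w) (Function('l')(w) = Mul(Add(12, 8), w) = Mul(20, w))
Pow(Add(Function('l')(-17), -43693), -1) = Pow(Add(Mul(20, -17), -43693), -1) = Pow(Add(-340, -43693), -1) = Pow(-44033, -1) = Rational(-1, 44033)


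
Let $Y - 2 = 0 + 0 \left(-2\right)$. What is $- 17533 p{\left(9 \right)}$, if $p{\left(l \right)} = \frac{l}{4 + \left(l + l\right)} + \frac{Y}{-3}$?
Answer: $\frac{298061}{66} \approx 4516.1$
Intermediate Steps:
$Y = 2$ ($Y = 2 + \left(0 + 0 \left(-2\right)\right) = 2 + \left(0 + 0\right) = 2 + 0 = 2$)
$p{\left(l \right)} = - \frac{2}{3} + \frac{l}{4 + 2 l}$ ($p{\left(l \right)} = \frac{l}{4 + \left(l + l\right)} + \frac{2}{-3} = \frac{l}{4 + 2 l} + 2 \left(- \frac{1}{3}\right) = \frac{l}{4 + 2 l} - \frac{2}{3} = - \frac{2}{3} + \frac{l}{4 + 2 l}$)
$- 17533 p{\left(9 \right)} = - 17533 \frac{-8 - 9}{6 \left(2 + 9\right)} = - 17533 \frac{-8 - 9}{6 \cdot 11} = - 17533 \cdot \frac{1}{6} \cdot \frac{1}{11} \left(-17\right) = \left(-17533\right) \left(- \frac{17}{66}\right) = \frac{298061}{66}$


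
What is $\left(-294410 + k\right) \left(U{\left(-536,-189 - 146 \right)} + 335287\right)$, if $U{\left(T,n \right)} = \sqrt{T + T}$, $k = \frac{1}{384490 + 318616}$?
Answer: $- \frac{69404890961315733}{703106} - \frac{414002874918 i \sqrt{67}}{351553} \approx -9.8712 \cdot 10^{10} - 9.6394 \cdot 10^{6} i$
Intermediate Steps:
$k = \frac{1}{703106} \approx 1.4223 \cdot 10^{-6}$
$U{\left(T,n \right)} = \sqrt{2} \sqrt{T}$ ($U{\left(T,n \right)} = \sqrt{2 T} = \sqrt{2} \sqrt{T}$)
$\left(-294410 + k\right) \left(U{\left(-536,-189 - 146 \right)} + 335287\right) = \left(-294410 + \frac{1}{703106}\right) \left(\sqrt{2} \sqrt{-536} + 335287\right) = - \frac{207001437459 \left(\sqrt{2} \cdot 2 i \sqrt{134} + 335287\right)}{703106} = - \frac{207001437459 \left(4 i \sqrt{67} + 335287\right)}{703106} = - \frac{207001437459 \left(335287 + 4 i \sqrt{67}\right)}{703106} = - \frac{69404890961315733}{703106} - \frac{414002874918 i \sqrt{67}}{351553}$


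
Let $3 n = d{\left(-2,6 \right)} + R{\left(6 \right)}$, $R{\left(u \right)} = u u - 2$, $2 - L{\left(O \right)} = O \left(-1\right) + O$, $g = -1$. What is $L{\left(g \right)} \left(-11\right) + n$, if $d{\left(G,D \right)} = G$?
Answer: $- \frac{34}{3} \approx -11.333$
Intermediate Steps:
$L{\left(O \right)} = 2$ ($L{\left(O \right)} = 2 - \left(O \left(-1\right) + O\right) = 2 - \left(- O + O\right) = 2 - 0 = 2 + 0 = 2$)
$R{\left(u \right)} = -2 + u^{2}$ ($R{\left(u \right)} = u^{2} - 2 = -2 + u^{2}$)
$n = \frac{32}{3}$ ($n = \frac{-2 - \left(2 - 6^{2}\right)}{3} = \frac{-2 + \left(-2 + 36\right)}{3} = \frac{-2 + 34}{3} = \frac{1}{3} \cdot 32 = \frac{32}{3} \approx 10.667$)
$L{\left(g \right)} \left(-11\right) + n = 2 \left(-11\right) + \frac{32}{3} = -22 + \frac{32}{3} = - \frac{34}{3}$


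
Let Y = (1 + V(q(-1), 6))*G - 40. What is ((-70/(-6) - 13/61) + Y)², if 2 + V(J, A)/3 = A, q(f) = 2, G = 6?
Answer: 81902500/33489 ≈ 2445.7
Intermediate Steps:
V(J, A) = -6 + 3*A
Y = 38 (Y = (1 + (-6 + 3*6))*6 - 40 = (1 + (-6 + 18))*6 - 40 = (1 + 12)*6 - 40 = 13*6 - 40 = 78 - 40 = 38)
((-70/(-6) - 13/61) + Y)² = ((-70/(-6) - 13/61) + 38)² = ((-70*(-⅙) - 13*1/61) + 38)² = ((35/3 - 13/61) + 38)² = (2096/183 + 38)² = (9050/183)² = 81902500/33489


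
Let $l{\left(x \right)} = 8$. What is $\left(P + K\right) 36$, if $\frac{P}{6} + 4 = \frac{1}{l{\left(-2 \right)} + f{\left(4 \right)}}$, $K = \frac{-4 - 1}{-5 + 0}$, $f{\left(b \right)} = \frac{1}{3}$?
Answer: $- \frac{20052}{25} \approx -802.08$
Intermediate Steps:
$f{\left(b \right)} = \frac{1}{3}$
$K = 1$ ($K = \frac{1}{-5} \left(-5\right) = \left(- \frac{1}{5}\right) \left(-5\right) = 1$)
$P = - \frac{582}{25}$ ($P = -24 + \frac{6}{8 + \frac{1}{3}} = -24 + \frac{6}{\frac{25}{3}} = -24 + 6 \cdot \frac{3}{25} = -24 + \frac{18}{25} = - \frac{582}{25} \approx -23.28$)
$\left(P + K\right) 36 = \left(- \frac{582}{25} + 1\right) 36 = \left(- \frac{557}{25}\right) 36 = - \frac{20052}{25}$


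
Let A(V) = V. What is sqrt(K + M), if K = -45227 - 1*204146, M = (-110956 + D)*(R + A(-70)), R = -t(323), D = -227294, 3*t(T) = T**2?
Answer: 3*sqrt(1309613653) ≈ 1.0857e+5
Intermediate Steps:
t(T) = T**2/3
R = -104329/3 (R = -323**2/3 = -104329/3 ≈ -34776.)
M = 11786772250 (M = (-110956 - 227294)*(-104329/3 - 70) = -338250*(-104539/3) = 11786772250)
K = -249373 (K = -45227 - 204146 = -249373)
sqrt(K + M) = sqrt(-249373 + 11786772250) = sqrt(11786522877) = 3*sqrt(1309613653)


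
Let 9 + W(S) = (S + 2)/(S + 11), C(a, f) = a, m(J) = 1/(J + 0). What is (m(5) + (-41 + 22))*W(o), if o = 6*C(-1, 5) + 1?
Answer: 893/5 ≈ 178.60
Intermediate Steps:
m(J) = 1/J
o = -5 (o = 6*(-1) + 1 = -6 + 1 = -5)
W(S) = -9 + (2 + S)/(11 + S) (W(S) = -9 + (S + 2)/(S + 11) = -9 + (2 + S)/(11 + S))
(m(5) + (-41 + 22))*W(o) = (1/5 + (-41 + 22))*((-97 - 8*(-5))/(11 - 5)) = (⅕ - 19)*((-97 + 40)/6) = -47*(-57)/15 = -94/5*(-19/2) = 893/5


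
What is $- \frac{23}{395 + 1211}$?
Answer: $- \frac{23}{1606} \approx -0.014321$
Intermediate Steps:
$- \frac{23}{395 + 1211} = - \frac{23}{1606}$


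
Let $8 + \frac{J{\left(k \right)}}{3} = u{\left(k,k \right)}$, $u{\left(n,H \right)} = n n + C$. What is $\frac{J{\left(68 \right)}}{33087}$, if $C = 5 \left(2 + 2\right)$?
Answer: $\frac{4636}{11029} \approx 0.42035$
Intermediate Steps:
$C = 20$ ($C = 5 \cdot 4 = 20$)
$u{\left(n,H \right)} = 20 + n^{2}$ ($u{\left(n,H \right)} = n n + 20 = n^{2} + 20 = 20 + n^{2}$)
$J{\left(k \right)} = 36 + 3 k^{2}$ ($J{\left(k \right)} = -24 + 3 \left(20 + k^{2}\right) = -24 + \left(60 + 3 k^{2}\right) = 36 + 3 k^{2}$)
$\frac{J{\left(68 \right)}}{33087} = \frac{36 + 3 \cdot 68^{2}}{33087} = \left(36 + 3 \cdot 4624\right) \frac{1}{33087} = \left(36 + 13872\right) \frac{1}{33087} = 13908 \cdot \frac{1}{33087} = \frac{4636}{11029}$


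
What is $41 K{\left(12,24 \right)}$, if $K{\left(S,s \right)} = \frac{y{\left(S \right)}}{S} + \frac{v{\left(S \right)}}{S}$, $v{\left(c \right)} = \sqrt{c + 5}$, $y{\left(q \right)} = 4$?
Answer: $\frac{41}{3} + \frac{41 \sqrt{17}}{12} \approx 27.754$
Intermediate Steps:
$v{\left(c \right)} = \sqrt{5 + c}$
$K{\left(S,s \right)} = \frac{4}{S} + \frac{\sqrt{5 + S}}{S}$
$41 K{\left(12,24 \right)} = 41 \frac{4 + \sqrt{5 + 12}}{12} = 41 \frac{4 + \sqrt{17}}{12} = 41 \left(\frac{1}{3} + \frac{\sqrt{17}}{12}\right) = \frac{41}{3} + \frac{41 \sqrt{17}}{12}$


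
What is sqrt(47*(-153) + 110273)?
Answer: sqrt(103082) ≈ 321.06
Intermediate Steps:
sqrt(47*(-153) + 110273) = sqrt(-7191 + 110273) = sqrt(103082)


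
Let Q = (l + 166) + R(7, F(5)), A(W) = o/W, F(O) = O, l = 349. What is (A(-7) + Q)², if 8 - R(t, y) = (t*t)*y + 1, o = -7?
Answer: 77284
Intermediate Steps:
R(t, y) = 7 - y*t² (R(t, y) = 8 - ((t*t)*y + 1) = 8 - (t²*y + 1) = 8 - (y*t² + 1) = 8 - (1 + y*t²) = 8 + (-1 - y*t²) = 7 - y*t²)
A(W) = -7/W
Q = 277 (Q = (349 + 166) + (7 - 1*5*7²) = 515 + (7 - 1*5*49) = 515 + (7 - 245) = 515 - 238 = 277)
(A(-7) + Q)² = (-7/(-7) + 277)² = (-7*(-⅐) + 277)² = (1 + 277)² = 278² = 77284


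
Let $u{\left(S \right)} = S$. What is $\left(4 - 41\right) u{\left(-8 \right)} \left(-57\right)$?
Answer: $-16872$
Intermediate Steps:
$\left(4 - 41\right) u{\left(-8 \right)} \left(-57\right) = \left(4 - 41\right) \left(-8\right) \left(-57\right) = \left(-37\right) \left(-8\right) \left(-57\right) = 296 \left(-57\right) = -16872$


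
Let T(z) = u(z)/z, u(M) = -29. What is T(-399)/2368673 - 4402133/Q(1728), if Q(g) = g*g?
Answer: -1386819377210185/940685017337856 ≈ -1.4743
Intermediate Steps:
Q(g) = g²
T(z) = -29/z
T(-399)/2368673 - 4402133/Q(1728) = -29/(-399)/2368673 - 4402133/(1728²) = -29*(-1/399)*(1/2368673) - 4402133/2985984 = (29/399)*(1/2368673) - 4402133*1/2985984 = 29/945100527 - 4402133/2985984 = -1386819377210185/940685017337856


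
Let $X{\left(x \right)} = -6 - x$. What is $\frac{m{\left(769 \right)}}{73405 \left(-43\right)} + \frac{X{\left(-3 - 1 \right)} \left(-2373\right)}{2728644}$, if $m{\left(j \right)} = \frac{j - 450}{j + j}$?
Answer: $\frac{959954211666}{551932630218245} \approx 0.0017393$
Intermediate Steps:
$m{\left(j \right)} = \frac{-450 + j}{2 j}$
$\frac{m{\left(769 \right)}}{73405 \left(-43\right)} + \frac{X{\left(-3 - 1 \right)} \left(-2373\right)}{2728644} = \frac{\frac{1}{2} \cdot \frac{1}{769} \left(-450 + 769\right)}{73405 \left(-43\right)} + \frac{\left(-6 - \left(-3 - 1\right)\right) \left(-2373\right)}{2728644} = \frac{\frac{1}{2} \cdot \frac{1}{769} \cdot 319}{-3156415} + \left(-6 - \left(-3 - 1\right)\right) \left(-2373\right) \frac{1}{2728644} = \frac{319}{1538} \left(- \frac{1}{3156415}\right) + \left(-6 - -4\right) \left(-2373\right) \frac{1}{2728644} = - \frac{319}{4854566270} + \left(-6 + 4\right) \left(-2373\right) \frac{1}{2728644} = - \frac{319}{4854566270} + \left(-2\right) \left(-2373\right) \frac{1}{2728644} = - \frac{319}{4854566270} + 4746 \cdot \frac{1}{2728644} = - \frac{319}{4854566270} + \frac{791}{454774} = \frac{959954211666}{551932630218245}$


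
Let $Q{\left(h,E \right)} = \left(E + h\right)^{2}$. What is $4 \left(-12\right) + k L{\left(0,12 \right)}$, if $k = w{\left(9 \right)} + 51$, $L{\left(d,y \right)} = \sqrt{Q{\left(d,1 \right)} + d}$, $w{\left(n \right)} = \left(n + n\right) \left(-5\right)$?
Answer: $-87$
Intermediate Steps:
$w{\left(n \right)} = - 10 n$ ($w{\left(n \right)} = 2 n \left(-5\right) = - 10 n$)
$L{\left(d,y \right)} = \sqrt{d + \left(1 + d\right)^{2}}$ ($L{\left(d,y \right)} = \sqrt{\left(1 + d\right)^{2} + d} = \sqrt{d + \left(1 + d\right)^{2}}$)
$k = -39$ ($k = \left(-10\right) 9 + 51 = -90 + 51 = -39$)
$4 \left(-12\right) + k L{\left(0,12 \right)} = 4 \left(-12\right) - 39 \sqrt{0 + \left(1 + 0\right)^{2}} = -48 - 39 \sqrt{0 + 1^{2}} = -48 - 39 \sqrt{0 + 1} = -48 - 39 \sqrt{1} = -48 - 39 = -87$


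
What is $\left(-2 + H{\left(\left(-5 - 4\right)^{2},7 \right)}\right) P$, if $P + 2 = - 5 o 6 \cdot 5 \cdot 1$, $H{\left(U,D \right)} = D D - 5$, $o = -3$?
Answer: $18816$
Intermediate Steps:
$H{\left(U,D \right)} = -5 + D^{2}$ ($H{\left(U,D \right)} = D^{2} - 5 = -5 + D^{2}$)
$P = 448$ ($P = -2 + \left(-5\right) \left(-3\right) 6 \cdot 5 \cdot 1 = -2 + 15 \cdot 30 \cdot 1 = -2 + 15 \cdot 30 = -2 + 450 = 448$)
$\left(-2 + H{\left(\left(-5 - 4\right)^{2},7 \right)}\right) P = \left(-2 - \left(5 - 7^{2}\right)\right) 448 = \left(-2 + \left(-5 + 49\right)\right) 448 = \left(-2 + 44\right) 448 = 42 \cdot 448 = 18816$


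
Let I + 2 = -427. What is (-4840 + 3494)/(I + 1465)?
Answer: -673/518 ≈ -1.2992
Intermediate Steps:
I = -429 (I = -2 - 427 = -429)
(-4840 + 3494)/(I + 1465) = (-4840 + 3494)/(-429 + 1465) = -1346/1036 = -1346*1/1036 = -673/518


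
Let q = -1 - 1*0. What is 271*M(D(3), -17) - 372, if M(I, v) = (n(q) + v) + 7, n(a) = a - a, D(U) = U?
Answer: -3082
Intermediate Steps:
q = -1 (q = -1 + 0 = -1)
n(a) = 0
M(I, v) = 7 + v (M(I, v) = (0 + v) + 7 = v + 7 = 7 + v)
271*M(D(3), -17) - 372 = 271*(7 - 17) - 372 = 271*(-10) - 372 = -2710 - 372 = -3082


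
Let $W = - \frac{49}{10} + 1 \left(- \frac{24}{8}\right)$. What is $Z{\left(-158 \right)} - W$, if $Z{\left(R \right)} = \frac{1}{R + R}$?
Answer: $\frac{12477}{1580} \approx 7.8968$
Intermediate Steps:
$Z{\left(R \right)} = \frac{1}{2 R}$
$W = - \frac{79}{10}$ ($W = \left(-49\right) \frac{1}{10} + 1 \left(\left(-24\right) \frac{1}{8}\right) = - \frac{49}{10} + 1 \left(-3\right) = - \frac{49}{10} - 3 = - \frac{79}{10} \approx -7.9$)
$Z{\left(-158 \right)} - W = \frac{1}{2 \left(-158\right)} - - \frac{79}{10} = \frac{1}{2} \left(- \frac{1}{158}\right) + \frac{79}{10} = - \frac{1}{316} + \frac{79}{10} = \frac{12477}{1580}$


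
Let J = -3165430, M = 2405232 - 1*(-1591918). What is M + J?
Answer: 831720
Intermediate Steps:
M = 3997150 (M = 2405232 + 1591918 = 3997150)
M + J = 3997150 - 3165430 = 831720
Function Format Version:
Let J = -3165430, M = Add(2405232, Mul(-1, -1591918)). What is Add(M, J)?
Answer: 831720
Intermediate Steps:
M = 3997150 (M = Add(2405232, 1591918) = 3997150)
Add(M, J) = Add(3997150, -3165430) = 831720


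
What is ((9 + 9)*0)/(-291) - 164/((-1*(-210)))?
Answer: -82/105 ≈ -0.78095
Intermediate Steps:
((9 + 9)*0)/(-291) - 164/((-1*(-210))) = (18*0)*(-1/291) - 164/210 = 0*(-1/291) - 164*1/210 = 0 - 82/105 = -82/105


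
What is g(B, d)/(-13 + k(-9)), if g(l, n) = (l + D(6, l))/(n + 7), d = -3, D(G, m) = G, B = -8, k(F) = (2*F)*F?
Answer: -1/298 ≈ -0.0033557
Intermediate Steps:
k(F) = 2*F²
g(l, n) = (6 + l)/(7 + n) (g(l, n) = (l + 6)/(n + 7) = (6 + l)/(7 + n))
g(B, d)/(-13 + k(-9)) = ((6 - 8)/(7 - 3))/(-13 + 2*(-9)²) = (-2/4)/(-13 + 2*81) = ((¼)*(-2))/(-13 + 162) = -½/149 = (1/149)*(-½) = -1/298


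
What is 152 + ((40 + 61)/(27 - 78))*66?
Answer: 362/17 ≈ 21.294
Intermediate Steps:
152 + ((40 + 61)/(27 - 78))*66 = 152 + (101/(-51))*66 = 152 + (101*(-1/51))*66 = 152 - 101/51*66 = 152 - 2222/17 = 362/17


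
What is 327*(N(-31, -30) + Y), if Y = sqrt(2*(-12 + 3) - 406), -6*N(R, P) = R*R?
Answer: -104749/2 + 654*I*sqrt(106) ≈ -52375.0 + 6733.3*I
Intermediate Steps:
N(R, P) = -R**2/6 (N(R, P) = -R*R/6 = -R**2/6)
Y = 2*I*sqrt(106) (Y = sqrt(2*(-9) - 406) = sqrt(-18 - 406) = sqrt(-424) = 2*I*sqrt(106) ≈ 20.591*I)
327*(N(-31, -30) + Y) = 327*(-1/6*(-31)**2 + 2*I*sqrt(106)) = 327*(-1/6*961 + 2*I*sqrt(106)) = 327*(-961/6 + 2*I*sqrt(106)) = -104749/2 + 654*I*sqrt(106)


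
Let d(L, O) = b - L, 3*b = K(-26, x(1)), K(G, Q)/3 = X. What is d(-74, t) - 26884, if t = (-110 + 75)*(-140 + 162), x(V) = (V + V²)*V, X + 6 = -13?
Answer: -26829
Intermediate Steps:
X = -19 (X = -6 - 13 = -19)
x(V) = V*(V + V²)
K(G, Q) = -57 (K(G, Q) = 3*(-19) = -57)
b = -19 (b = (⅓)*(-57) = -19)
t = -770 (t = -35*22 = -770)
d(L, O) = -19 - L
d(-74, t) - 26884 = (-19 - 1*(-74)) - 26884 = (-19 + 74) - 26884 = 55 - 26884 = -26829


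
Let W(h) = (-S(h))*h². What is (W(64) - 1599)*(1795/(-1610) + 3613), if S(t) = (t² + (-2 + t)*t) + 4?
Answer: -5490837714347/46 ≈ -1.1937e+11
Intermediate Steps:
S(t) = 4 + t² + t*(-2 + t) (S(t) = (t² + t*(-2 + t)) + 4 = 4 + t² + t*(-2 + t))
W(h) = h²*(-4 - 2*h² + 2*h) (W(h) = (-(4 - 2*h + 2*h²))*h² = (-4 - 2*h² + 2*h)*h² = h²*(-4 - 2*h² + 2*h))
(W(64) - 1599)*(1795/(-1610) + 3613) = (2*64²*(-2 + 64 - 1*64²) - 1599)*(1795/(-1610) + 3613) = (2*4096*(-2 + 64 - 1*4096) - 1599)*(1795*(-1/1610) + 3613) = (2*4096*(-2 + 64 - 4096) - 1599)*(-359/322 + 3613) = (2*4096*(-4034) - 1599)*(1163027/322) = (-33046528 - 1599)*(1163027/322) = -33048127*1163027/322 = -5490837714347/46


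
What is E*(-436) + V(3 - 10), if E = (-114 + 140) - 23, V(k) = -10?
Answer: -1318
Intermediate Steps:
E = 3 (E = 26 - 23 = 3)
E*(-436) + V(3 - 10) = 3*(-436) - 10 = -1308 - 10 = -1318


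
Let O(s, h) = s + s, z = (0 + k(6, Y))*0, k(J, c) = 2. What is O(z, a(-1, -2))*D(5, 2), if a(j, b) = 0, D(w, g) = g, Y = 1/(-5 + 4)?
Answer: 0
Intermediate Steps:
Y = -1 (Y = 1/(-1) = -1)
z = 0 (z = (0 + 2)*0 = 2*0 = 0)
O(s, h) = 2*s
O(z, a(-1, -2))*D(5, 2) = (2*0)*2 = 0*2 = 0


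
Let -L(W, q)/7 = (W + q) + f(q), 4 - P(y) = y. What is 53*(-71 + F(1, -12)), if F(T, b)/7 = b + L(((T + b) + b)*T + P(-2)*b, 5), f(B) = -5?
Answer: 238500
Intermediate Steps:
P(y) = 4 - y
L(W, q) = 35 - 7*W - 7*q (L(W, q) = -7*((W + q) - 5) = -7*(-5 + W + q) = 35 - 7*W - 7*q)
F(T, b) = -287*b - 49*T*(T + 2*b) (F(T, b) = 7*(b + (35 - 7*(((T + b) + b)*T + (4 - 1*(-2))*b) - 7*5)) = 7*(b + (35 - 7*((T + 2*b)*T + (4 + 2)*b) - 35)) = 7*(b + (35 - 7*(T*(T + 2*b) + 6*b) - 35)) = 7*(b + (35 - 7*(6*b + T*(T + 2*b)) - 35)) = 7*(b + (35 + (-42*b - 7*T*(T + 2*b)) - 35)) = 7*(b + (-42*b - 7*T*(T + 2*b))) = 7*(-41*b - 7*T*(T + 2*b)) = -287*b - 49*T*(T + 2*b))
53*(-71 + F(1, -12)) = 53*(-71 + (-287*(-12) - 49*1² - 98*1*(-12))) = 53*(-71 + (3444 - 49*1 + 1176)) = 53*(-71 + (3444 - 49 + 1176)) = 53*(-71 + 4571) = 53*4500 = 238500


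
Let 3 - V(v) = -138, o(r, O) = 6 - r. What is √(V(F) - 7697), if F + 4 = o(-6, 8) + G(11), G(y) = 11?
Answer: 2*I*√1889 ≈ 86.925*I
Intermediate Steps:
F = 19 (F = -4 + ((6 - 1*(-6)) + 11) = -4 + ((6 + 6) + 11) = -4 + (12 + 11) = -4 + 23 = 19)
V(v) = 141 (V(v) = 3 - 1*(-138) = 3 + 138 = 141)
√(V(F) - 7697) = √(141 - 7697) = √(-7556) = 2*I*√1889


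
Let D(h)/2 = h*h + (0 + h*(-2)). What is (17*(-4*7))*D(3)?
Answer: -2856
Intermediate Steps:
D(h) = -4*h + 2*h² (D(h) = 2*(h*h + (0 + h*(-2))) = 2*(h² + (0 - 2*h)) = 2*(h² - 2*h) = -4*h + 2*h²)
(17*(-4*7))*D(3) = (17*(-4*7))*(2*3*(-2 + 3)) = (17*(-28))*(2*3*1) = -476*6 = -2856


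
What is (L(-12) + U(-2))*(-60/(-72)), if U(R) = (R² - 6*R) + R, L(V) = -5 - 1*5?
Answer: 10/3 ≈ 3.3333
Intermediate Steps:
L(V) = -10 (L(V) = -5 - 5 = -10)
U(R) = R² - 5*R
(L(-12) + U(-2))*(-60/(-72)) = (-10 - 2*(-5 - 2))*(-60/(-72)) = (-10 - 2*(-7))*(-60*(-1/72)) = (-10 + 14)*(⅚) = 4*(⅚) = 10/3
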